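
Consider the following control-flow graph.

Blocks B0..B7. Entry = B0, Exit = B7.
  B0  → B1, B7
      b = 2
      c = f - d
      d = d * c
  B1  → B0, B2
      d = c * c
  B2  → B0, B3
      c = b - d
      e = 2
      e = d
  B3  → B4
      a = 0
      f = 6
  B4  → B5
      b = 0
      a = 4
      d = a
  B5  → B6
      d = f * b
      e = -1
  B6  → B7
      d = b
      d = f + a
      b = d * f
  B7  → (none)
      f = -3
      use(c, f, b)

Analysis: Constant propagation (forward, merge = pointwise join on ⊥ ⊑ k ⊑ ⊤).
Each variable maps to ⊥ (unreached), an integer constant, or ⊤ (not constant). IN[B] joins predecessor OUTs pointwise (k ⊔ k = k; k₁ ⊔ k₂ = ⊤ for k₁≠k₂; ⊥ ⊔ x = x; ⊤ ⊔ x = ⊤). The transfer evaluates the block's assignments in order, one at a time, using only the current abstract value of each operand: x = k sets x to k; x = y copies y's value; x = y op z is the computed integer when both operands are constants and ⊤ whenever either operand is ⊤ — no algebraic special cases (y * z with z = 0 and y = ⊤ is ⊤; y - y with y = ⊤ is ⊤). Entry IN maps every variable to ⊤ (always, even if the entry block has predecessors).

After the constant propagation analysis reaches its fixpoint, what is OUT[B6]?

Answer: {a: 4, b: 60, c: ⊤, d: 10, e: -1, f: 6}

Working:
Fixpoint table:
  B0: | IN=(all ⊤) | OUT={b:2; rest ⊤}
  B1: | IN={b:2; rest ⊤} | OUT={b:2; rest ⊤}
  B2: | IN={b:2; rest ⊤} | OUT={b:2; rest ⊤}
  B3: | IN={b:2; rest ⊤} | OUT={a:0, b:2, f:6; rest ⊤}
  B4: | IN={a:0, b:2, f:6; rest ⊤} | OUT={a:4, b:0, d:4, f:6; rest ⊤}
  B5: | IN={a:4, b:0, d:4, f:6; rest ⊤} | OUT={a:4, b:0, d:0, e:-1, f:6; rest ⊤}
  B6: | IN={a:4, b:0, d:0, e:-1, f:6; rest ⊤} | OUT={a:4, b:60, d:10, e:-1, f:6; rest ⊤}
  B7: | IN=(all ⊤) | OUT={f:-3; rest ⊤}

Merge at B6: IN[B6] = OUT[B5] = {a: 4, b: 0, c: ⊤, d: 0, e: -1, f: 6}
Applying B6's transfer function to that IN value gives OUT[B6] (row B6 above).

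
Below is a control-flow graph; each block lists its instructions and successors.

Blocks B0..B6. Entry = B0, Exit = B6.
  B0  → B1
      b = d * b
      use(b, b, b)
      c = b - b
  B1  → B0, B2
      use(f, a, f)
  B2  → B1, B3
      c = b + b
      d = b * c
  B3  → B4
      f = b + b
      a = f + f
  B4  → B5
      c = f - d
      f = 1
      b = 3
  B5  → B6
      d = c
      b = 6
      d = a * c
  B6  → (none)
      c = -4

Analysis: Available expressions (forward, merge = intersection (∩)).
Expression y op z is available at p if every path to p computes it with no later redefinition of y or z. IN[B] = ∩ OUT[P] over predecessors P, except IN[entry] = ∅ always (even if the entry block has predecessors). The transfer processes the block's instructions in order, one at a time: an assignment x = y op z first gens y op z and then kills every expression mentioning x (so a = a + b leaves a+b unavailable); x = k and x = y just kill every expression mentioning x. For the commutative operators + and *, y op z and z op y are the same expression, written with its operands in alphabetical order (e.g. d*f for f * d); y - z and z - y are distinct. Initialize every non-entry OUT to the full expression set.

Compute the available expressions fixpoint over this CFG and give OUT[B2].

Fixpoint table:
  B0:   IN={}   OUT={b-b}
  B1:   IN={b-b}   OUT={b-b}
  B2:   IN={b-b}   OUT={b*c, b+b, b-b}
  B3:   IN={b*c, b+b, b-b}   OUT={b*c, b+b, b-b, f+f}
  B4:   IN={b*c, b+b, b-b, f+f}   OUT={}
  B5:   IN={}   OUT={a*c}
  B6:   IN={a*c}   OUT={}

Merge at B2: IN[B2] = OUT[B1] = {b-b}
Applying B2's transfer function to that IN value gives OUT[B2] (row B2 above).

Answer: {b*c, b+b, b-b}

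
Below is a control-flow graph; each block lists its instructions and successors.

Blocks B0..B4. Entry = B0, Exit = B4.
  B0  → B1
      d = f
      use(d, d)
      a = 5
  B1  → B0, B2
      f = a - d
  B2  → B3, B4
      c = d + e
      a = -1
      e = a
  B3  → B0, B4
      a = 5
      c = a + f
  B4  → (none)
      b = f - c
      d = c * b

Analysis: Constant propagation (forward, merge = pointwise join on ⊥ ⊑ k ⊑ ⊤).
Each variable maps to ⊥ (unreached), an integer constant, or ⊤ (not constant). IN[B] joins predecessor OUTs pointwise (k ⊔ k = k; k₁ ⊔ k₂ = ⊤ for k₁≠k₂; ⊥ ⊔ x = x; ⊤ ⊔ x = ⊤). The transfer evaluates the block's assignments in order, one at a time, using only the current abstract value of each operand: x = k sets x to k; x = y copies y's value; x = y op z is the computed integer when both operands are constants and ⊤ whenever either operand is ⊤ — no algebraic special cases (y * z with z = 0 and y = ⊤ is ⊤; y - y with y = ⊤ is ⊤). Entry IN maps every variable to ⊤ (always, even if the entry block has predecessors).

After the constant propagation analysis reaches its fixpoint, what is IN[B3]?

Answer: {a: -1, b: ⊤, c: ⊤, d: ⊤, e: -1, f: ⊤}

Trace:
Fixpoint table:
  B0:  IN=(all ⊤)  OUT={a:5; rest ⊤}
  B1:  IN={a:5; rest ⊤}  OUT={a:5; rest ⊤}
  B2:  IN={a:5; rest ⊤}  OUT={a:-1, e:-1; rest ⊤}
  B3:  IN={a:-1, e:-1; rest ⊤}  OUT={a:5, e:-1; rest ⊤}
  B4:  IN={e:-1; rest ⊤}  OUT={e:-1; rest ⊤}

Merge at B3: IN[B3] = OUT[B2] = {a: -1, b: ⊤, c: ⊤, d: ⊤, e: -1, f: ⊤}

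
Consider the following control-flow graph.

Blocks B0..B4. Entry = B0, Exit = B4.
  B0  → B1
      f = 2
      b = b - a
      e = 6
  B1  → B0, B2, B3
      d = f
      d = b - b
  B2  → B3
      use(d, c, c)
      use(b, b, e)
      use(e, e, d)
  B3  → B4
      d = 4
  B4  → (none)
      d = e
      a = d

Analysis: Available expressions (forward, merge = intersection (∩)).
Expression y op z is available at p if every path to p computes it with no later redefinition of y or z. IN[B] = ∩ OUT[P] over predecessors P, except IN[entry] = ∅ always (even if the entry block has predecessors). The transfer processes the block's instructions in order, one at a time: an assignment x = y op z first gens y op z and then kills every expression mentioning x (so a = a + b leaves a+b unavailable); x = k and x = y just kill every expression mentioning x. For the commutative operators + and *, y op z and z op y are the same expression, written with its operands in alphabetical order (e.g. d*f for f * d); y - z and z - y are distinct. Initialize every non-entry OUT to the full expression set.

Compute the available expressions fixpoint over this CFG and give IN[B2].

Answer: {b-b}

Derivation:
Fixpoint table:
  B0:   IN={}   OUT={}
  B1:   IN={}   OUT={b-b}
  B2:   IN={b-b}   OUT={b-b}
  B3:   IN={b-b}   OUT={b-b}
  B4:   IN={b-b}   OUT={b-b}

Merge at B2: IN[B2] = OUT[B1] = {b-b}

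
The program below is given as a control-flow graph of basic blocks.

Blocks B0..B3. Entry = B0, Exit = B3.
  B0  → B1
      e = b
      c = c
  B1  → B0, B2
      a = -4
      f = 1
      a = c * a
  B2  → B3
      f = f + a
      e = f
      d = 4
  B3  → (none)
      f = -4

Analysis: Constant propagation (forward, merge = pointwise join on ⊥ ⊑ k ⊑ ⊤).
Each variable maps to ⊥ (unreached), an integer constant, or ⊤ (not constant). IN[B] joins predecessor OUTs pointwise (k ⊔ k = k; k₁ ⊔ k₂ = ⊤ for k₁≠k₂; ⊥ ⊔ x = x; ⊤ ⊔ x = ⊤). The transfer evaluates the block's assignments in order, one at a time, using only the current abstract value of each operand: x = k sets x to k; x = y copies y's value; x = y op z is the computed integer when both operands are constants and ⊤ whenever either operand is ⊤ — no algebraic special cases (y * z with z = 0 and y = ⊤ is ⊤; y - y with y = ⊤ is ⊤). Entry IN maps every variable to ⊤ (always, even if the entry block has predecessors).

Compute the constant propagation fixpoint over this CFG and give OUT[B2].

Answer: {a: ⊤, b: ⊤, c: ⊤, d: 4, e: ⊤, f: ⊤}

Working:
Converged values:
  B0:  IN=(all ⊤)  OUT=(all ⊤)
  B1:  IN=(all ⊤)  OUT={f:1; rest ⊤}
  B2:  IN={f:1; rest ⊤}  OUT={d:4; rest ⊤}
  B3:  IN={d:4; rest ⊤}  OUT={d:4, f:-4; rest ⊤}

Merge at B2: IN[B2] = OUT[B1] = {a: ⊤, b: ⊤, c: ⊤, d: ⊤, e: ⊤, f: 1}
Applying B2's transfer function to that IN value gives OUT[B2] (row B2 above).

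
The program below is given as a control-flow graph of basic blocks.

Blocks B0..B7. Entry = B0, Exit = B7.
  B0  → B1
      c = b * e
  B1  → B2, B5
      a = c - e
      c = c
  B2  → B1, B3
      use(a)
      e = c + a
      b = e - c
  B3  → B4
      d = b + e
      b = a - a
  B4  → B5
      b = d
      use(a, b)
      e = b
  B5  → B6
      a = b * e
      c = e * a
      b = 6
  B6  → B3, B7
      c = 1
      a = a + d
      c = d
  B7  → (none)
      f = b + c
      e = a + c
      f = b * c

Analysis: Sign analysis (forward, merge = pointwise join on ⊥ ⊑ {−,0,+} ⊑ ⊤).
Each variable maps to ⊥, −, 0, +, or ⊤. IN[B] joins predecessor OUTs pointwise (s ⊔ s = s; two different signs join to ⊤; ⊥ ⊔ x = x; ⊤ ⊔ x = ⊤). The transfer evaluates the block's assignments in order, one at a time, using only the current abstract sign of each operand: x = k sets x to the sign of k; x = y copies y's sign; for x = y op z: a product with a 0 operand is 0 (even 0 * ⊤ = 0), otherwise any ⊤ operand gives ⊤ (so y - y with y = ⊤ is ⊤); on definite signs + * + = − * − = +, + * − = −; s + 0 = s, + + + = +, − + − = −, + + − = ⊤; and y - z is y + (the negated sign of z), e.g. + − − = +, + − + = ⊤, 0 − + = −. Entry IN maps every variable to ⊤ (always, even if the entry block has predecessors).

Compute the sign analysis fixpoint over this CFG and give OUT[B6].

Answer: {a: ⊤, b: +, c: ⊤, d: ⊤, e: ⊤, f: ⊤}

Trace:
Per-block solution:
  B0:   IN=(all ⊤)   OUT=(all ⊤)
  B1:   IN=(all ⊤)   OUT=(all ⊤)
  B2:   IN=(all ⊤)   OUT=(all ⊤)
  B3:   IN=(all ⊤)   OUT=(all ⊤)
  B4:   IN=(all ⊤)   OUT=(all ⊤)
  B5:   IN=(all ⊤)   OUT={b:+; rest ⊤}
  B6:   IN={b:+; rest ⊤}   OUT={b:+; rest ⊤}
  B7:   IN={b:+; rest ⊤}   OUT={b:+; rest ⊤}

Merge at B6: IN[B6] = OUT[B5] = {a: ⊤, b: +, c: ⊤, d: ⊤, e: ⊤, f: ⊤}
Applying B6's transfer function to that IN value gives OUT[B6] (row B6 above).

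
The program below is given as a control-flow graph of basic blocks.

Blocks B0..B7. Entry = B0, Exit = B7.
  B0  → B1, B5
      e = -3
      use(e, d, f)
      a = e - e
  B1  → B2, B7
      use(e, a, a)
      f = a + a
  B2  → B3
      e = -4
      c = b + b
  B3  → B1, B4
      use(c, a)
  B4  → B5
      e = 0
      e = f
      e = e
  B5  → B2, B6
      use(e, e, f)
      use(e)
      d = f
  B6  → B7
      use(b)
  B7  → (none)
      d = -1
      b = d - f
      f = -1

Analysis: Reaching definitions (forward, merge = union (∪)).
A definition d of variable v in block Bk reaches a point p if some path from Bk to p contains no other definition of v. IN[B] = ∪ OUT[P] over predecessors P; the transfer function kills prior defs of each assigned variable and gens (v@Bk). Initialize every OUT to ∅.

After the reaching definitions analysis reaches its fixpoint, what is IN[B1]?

Fixpoint table:
  B0:  IN={}  OUT={a@B0, e@B0}
  B1:  IN={a@B0, c@B2, d@B5, e@B0, e@B2, f@B1}  OUT={a@B0, c@B2, d@B5, e@B0, e@B2, f@B1}
  B2:  IN={a@B0, c@B2, d@B5, e@B0, e@B2, e@B4, f@B1}  OUT={a@B0, c@B2, d@B5, e@B2, f@B1}
  B3:  IN={a@B0, c@B2, d@B5, e@B2, f@B1}  OUT={a@B0, c@B2, d@B5, e@B2, f@B1}
  B4:  IN={a@B0, c@B2, d@B5, e@B2, f@B1}  OUT={a@B0, c@B2, d@B5, e@B4, f@B1}
  B5:  IN={a@B0, c@B2, d@B5, e@B0, e@B4, f@B1}  OUT={a@B0, c@B2, d@B5, e@B0, e@B4, f@B1}
  B6:  IN={a@B0, c@B2, d@B5, e@B0, e@B4, f@B1}  OUT={a@B0, c@B2, d@B5, e@B0, e@B4, f@B1}
  B7:  IN={a@B0, c@B2, d@B5, e@B0, e@B2, e@B4, f@B1}  OUT={a@B0, b@B7, c@B2, d@B7, e@B0, e@B2, e@B4, f@B7}

Merge at B1: IN[B1] = OUT[B0] ⊔ OUT[B3] = {a@B0, c@B2, d@B5, e@B0, e@B2, f@B1}

Answer: {a@B0, c@B2, d@B5, e@B0, e@B2, f@B1}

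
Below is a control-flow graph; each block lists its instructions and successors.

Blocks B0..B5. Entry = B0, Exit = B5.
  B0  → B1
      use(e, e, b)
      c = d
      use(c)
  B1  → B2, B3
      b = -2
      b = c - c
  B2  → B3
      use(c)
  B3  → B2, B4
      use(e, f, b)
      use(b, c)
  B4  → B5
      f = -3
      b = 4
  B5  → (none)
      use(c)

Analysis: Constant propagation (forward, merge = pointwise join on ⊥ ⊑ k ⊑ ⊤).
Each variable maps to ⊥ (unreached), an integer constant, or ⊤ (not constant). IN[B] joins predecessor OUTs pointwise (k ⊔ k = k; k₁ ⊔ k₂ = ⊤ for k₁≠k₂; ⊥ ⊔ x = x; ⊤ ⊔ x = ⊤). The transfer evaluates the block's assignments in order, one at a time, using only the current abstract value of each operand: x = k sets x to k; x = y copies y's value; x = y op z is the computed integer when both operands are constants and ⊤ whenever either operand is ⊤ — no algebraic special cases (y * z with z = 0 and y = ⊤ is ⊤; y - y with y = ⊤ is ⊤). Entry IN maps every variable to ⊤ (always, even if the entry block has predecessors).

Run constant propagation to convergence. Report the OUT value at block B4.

Answer: {a: ⊤, b: 4, c: ⊤, d: ⊤, e: ⊤, f: -3}

Derivation:
Fixpoint table:
  B0:  IN=(all ⊤)  OUT=(all ⊤)
  B1:  IN=(all ⊤)  OUT=(all ⊤)
  B2:  IN=(all ⊤)  OUT=(all ⊤)
  B3:  IN=(all ⊤)  OUT=(all ⊤)
  B4:  IN=(all ⊤)  OUT={b:4, f:-3; rest ⊤}
  B5:  IN={b:4, f:-3; rest ⊤}  OUT={b:4, f:-3; rest ⊤}

Merge at B4: IN[B4] = OUT[B3] = {a: ⊤, b: ⊤, c: ⊤, d: ⊤, e: ⊤, f: ⊤}
Applying B4's transfer function to that IN value gives OUT[B4] (row B4 above).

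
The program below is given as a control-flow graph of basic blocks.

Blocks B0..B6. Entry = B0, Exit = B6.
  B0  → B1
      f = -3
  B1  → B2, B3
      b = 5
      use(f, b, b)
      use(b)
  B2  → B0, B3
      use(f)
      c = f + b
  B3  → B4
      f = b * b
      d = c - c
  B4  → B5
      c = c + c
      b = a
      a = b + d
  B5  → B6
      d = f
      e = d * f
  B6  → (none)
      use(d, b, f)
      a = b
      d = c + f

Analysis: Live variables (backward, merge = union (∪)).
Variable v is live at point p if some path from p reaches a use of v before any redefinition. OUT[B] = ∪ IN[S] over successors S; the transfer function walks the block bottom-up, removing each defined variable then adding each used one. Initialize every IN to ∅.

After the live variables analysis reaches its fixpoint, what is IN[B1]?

Answer: {a, c, f}

Derivation:
Per-block solution:
  B0:   IN={a, c}   OUT={a, c, f}
  B1:   IN={a, c, f}   OUT={a, b, c, f}
  B2:   IN={a, b, f}   OUT={a, b, c}
  B3:   IN={a, b, c}   OUT={a, c, d, f}
  B4:   IN={a, c, d, f}   OUT={b, c, f}
  B5:   IN={b, c, f}   OUT={b, c, d, f}
  B6:   IN={b, c, d, f}   OUT={}

Merge at B1: OUT[B1] = IN[B2] ⊔ IN[B3] = {a, b, c, f}
Applying B1's transfer function to that OUT value gives IN[B1] (row B1 above).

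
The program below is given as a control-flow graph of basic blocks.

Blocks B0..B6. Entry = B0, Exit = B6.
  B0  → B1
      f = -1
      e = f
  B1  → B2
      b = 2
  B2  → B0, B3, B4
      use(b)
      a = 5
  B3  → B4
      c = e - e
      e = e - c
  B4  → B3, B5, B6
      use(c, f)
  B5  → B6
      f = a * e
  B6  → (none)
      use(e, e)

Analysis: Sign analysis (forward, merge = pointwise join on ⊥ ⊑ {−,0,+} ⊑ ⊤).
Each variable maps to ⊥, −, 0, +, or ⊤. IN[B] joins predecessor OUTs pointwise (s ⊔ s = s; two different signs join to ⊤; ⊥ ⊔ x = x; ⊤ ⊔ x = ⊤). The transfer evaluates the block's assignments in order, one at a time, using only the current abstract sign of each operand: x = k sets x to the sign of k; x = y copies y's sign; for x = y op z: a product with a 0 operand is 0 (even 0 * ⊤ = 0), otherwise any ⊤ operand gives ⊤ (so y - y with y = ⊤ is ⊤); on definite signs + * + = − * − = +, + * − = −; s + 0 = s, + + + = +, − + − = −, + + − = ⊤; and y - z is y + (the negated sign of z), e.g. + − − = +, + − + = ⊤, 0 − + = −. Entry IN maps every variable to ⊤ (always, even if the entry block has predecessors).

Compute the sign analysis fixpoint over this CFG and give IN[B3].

Fixpoint table:
  B0: | IN=(all ⊤) | OUT={e:-, f:-; rest ⊤}
  B1: | IN={e:-, f:-; rest ⊤} | OUT={b:+, e:-, f:-; rest ⊤}
  B2: | IN={b:+, e:-, f:-; rest ⊤} | OUT={a:+, b:+, e:-, f:-; rest ⊤}
  B3: | IN={a:+, b:+, f:-; rest ⊤} | OUT={a:+, b:+, f:-; rest ⊤}
  B4: | IN={a:+, b:+, f:-; rest ⊤} | OUT={a:+, b:+, f:-; rest ⊤}
  B5: | IN={a:+, b:+, f:-; rest ⊤} | OUT={a:+, b:+; rest ⊤}
  B6: | IN={a:+, b:+; rest ⊤} | OUT={a:+, b:+; rest ⊤}

Merge at B3: IN[B3] = OUT[B2] ⊔ OUT[B4] = {a: +, b: +, c: ⊤, d: ⊤, e: ⊤, f: -}

Answer: {a: +, b: +, c: ⊤, d: ⊤, e: ⊤, f: -}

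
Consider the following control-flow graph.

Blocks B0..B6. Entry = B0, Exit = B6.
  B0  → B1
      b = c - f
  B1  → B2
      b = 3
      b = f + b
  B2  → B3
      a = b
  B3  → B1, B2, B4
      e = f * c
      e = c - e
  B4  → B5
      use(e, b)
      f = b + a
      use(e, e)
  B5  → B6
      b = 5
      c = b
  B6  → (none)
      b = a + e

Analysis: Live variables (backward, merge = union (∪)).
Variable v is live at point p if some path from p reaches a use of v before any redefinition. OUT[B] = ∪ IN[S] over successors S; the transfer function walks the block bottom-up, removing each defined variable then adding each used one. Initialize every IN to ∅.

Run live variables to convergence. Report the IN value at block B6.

Answer: {a, e}

Derivation:
Converged values:
  B0:   IN={c, f}   OUT={c, f}
  B1:   IN={c, f}   OUT={b, c, f}
  B2:   IN={b, c, f}   OUT={a, b, c, f}
  B3:   IN={a, b, c, f}   OUT={a, b, c, e, f}
  B4:   IN={a, b, e}   OUT={a, e}
  B5:   IN={a, e}   OUT={a, e}
  B6:   IN={a, e}   OUT={}

B6 is the boundary node: OUT[B6] = {}
Applying B6's transfer function to that OUT value gives IN[B6] (row B6 above).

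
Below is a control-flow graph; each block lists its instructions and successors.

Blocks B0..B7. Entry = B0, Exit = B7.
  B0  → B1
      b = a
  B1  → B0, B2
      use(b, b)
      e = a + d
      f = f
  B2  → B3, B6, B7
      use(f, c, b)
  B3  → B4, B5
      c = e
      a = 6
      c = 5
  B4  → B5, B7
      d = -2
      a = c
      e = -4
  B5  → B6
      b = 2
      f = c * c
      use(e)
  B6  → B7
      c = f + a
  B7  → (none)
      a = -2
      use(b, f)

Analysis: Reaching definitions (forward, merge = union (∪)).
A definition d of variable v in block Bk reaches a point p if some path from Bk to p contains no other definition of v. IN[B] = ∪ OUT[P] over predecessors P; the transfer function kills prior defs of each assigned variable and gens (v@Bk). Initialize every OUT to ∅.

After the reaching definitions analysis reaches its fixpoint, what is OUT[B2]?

Converged values:
  B0:   IN={b@B0, e@B1, f@B1}   OUT={b@B0, e@B1, f@B1}
  B1:   IN={b@B0, e@B1, f@B1}   OUT={b@B0, e@B1, f@B1}
  B2:   IN={b@B0, e@B1, f@B1}   OUT={b@B0, e@B1, f@B1}
  B3:   IN={b@B0, e@B1, f@B1}   OUT={a@B3, b@B0, c@B3, e@B1, f@B1}
  B4:   IN={a@B3, b@B0, c@B3, e@B1, f@B1}   OUT={a@B4, b@B0, c@B3, d@B4, e@B4, f@B1}
  B5:   IN={a@B3, a@B4, b@B0, c@B3, d@B4, e@B1, e@B4, f@B1}   OUT={a@B3, a@B4, b@B5, c@B3, d@B4, e@B1, e@B4, f@B5}
  B6:   IN={a@B3, a@B4, b@B0, b@B5, c@B3, d@B4, e@B1, e@B4, f@B1, f@B5}   OUT={a@B3, a@B4, b@B0, b@B5, c@B6, d@B4, e@B1, e@B4, f@B1, f@B5}
  B7:   IN={a@B3, a@B4, b@B0, b@B5, c@B3, c@B6, d@B4, e@B1, e@B4, f@B1, f@B5}   OUT={a@B7, b@B0, b@B5, c@B3, c@B6, d@B4, e@B1, e@B4, f@B1, f@B5}

Merge at B2: IN[B2] = OUT[B1] = {b@B0, e@B1, f@B1}
Applying B2's transfer function to that IN value gives OUT[B2] (row B2 above).

Answer: {b@B0, e@B1, f@B1}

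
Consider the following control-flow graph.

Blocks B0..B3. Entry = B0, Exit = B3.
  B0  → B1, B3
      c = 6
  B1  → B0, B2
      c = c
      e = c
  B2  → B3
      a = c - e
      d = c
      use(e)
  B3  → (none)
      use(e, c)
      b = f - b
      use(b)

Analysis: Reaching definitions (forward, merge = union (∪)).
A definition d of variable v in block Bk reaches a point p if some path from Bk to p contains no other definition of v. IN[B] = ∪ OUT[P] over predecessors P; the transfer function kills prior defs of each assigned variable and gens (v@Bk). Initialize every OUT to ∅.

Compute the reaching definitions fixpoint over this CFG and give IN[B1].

Answer: {c@B0, e@B1}

Working:
Converged values:
  B0:  IN={c@B1, e@B1}  OUT={c@B0, e@B1}
  B1:  IN={c@B0, e@B1}  OUT={c@B1, e@B1}
  B2:  IN={c@B1, e@B1}  OUT={a@B2, c@B1, d@B2, e@B1}
  B3:  IN={a@B2, c@B0, c@B1, d@B2, e@B1}  OUT={a@B2, b@B3, c@B0, c@B1, d@B2, e@B1}

Merge at B1: IN[B1] = OUT[B0] = {c@B0, e@B1}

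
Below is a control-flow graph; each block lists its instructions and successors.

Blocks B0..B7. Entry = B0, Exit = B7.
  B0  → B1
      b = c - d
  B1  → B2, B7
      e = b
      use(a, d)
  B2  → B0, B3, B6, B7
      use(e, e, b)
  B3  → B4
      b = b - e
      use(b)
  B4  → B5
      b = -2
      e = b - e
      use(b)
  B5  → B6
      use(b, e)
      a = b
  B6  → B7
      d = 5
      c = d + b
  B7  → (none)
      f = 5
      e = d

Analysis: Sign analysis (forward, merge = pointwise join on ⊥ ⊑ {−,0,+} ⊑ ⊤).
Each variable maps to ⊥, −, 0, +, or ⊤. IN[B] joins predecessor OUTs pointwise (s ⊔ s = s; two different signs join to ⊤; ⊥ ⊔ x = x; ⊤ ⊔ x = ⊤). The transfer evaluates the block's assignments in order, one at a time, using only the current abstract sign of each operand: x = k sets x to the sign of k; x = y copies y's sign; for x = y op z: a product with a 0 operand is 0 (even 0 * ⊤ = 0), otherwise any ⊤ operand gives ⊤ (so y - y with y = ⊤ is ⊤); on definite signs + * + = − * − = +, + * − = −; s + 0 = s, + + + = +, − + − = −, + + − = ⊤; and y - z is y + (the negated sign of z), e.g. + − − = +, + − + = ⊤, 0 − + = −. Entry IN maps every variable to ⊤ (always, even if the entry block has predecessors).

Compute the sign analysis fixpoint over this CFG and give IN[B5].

Fixpoint table:
  B0: | IN=(all ⊤) | OUT=(all ⊤)
  B1: | IN=(all ⊤) | OUT=(all ⊤)
  B2: | IN=(all ⊤) | OUT=(all ⊤)
  B3: | IN=(all ⊤) | OUT=(all ⊤)
  B4: | IN=(all ⊤) | OUT={b:-; rest ⊤}
  B5: | IN={b:-; rest ⊤} | OUT={a:-, b:-; rest ⊤}
  B6: | IN=(all ⊤) | OUT={d:+; rest ⊤}
  B7: | IN=(all ⊤) | OUT={f:+; rest ⊤}

Merge at B5: IN[B5] = OUT[B4] = {a: ⊤, b: -, c: ⊤, d: ⊤, e: ⊤, f: ⊤}

Answer: {a: ⊤, b: -, c: ⊤, d: ⊤, e: ⊤, f: ⊤}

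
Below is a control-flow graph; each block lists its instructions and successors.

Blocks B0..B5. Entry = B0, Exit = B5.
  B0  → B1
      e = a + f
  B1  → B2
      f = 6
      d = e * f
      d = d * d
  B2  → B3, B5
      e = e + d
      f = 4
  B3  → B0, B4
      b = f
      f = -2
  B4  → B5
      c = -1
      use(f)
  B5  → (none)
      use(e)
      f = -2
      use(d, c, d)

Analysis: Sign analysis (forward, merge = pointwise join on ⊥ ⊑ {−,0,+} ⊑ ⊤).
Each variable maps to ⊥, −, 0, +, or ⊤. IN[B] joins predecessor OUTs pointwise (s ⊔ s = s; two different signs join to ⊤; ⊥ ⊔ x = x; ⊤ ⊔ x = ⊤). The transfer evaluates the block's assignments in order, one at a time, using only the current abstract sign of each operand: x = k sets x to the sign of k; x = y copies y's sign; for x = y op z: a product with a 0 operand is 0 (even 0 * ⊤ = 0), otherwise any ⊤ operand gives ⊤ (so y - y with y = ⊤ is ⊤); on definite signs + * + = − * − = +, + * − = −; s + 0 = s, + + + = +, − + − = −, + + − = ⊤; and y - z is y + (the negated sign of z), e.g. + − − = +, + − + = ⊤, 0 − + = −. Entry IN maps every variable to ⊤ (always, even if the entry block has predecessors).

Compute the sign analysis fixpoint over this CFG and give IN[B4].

Per-block solution:
  B0:   IN=(all ⊤)   OUT=(all ⊤)
  B1:   IN=(all ⊤)   OUT={f:+; rest ⊤}
  B2:   IN={f:+; rest ⊤}   OUT={f:+; rest ⊤}
  B3:   IN={f:+; rest ⊤}   OUT={b:+, f:-; rest ⊤}
  B4:   IN={b:+, f:-; rest ⊤}   OUT={b:+, c:-, f:-; rest ⊤}
  B5:   IN=(all ⊤)   OUT={f:-; rest ⊤}

Merge at B4: IN[B4] = OUT[B3] = {a: ⊤, b: +, c: ⊤, d: ⊤, e: ⊤, f: -}

Answer: {a: ⊤, b: +, c: ⊤, d: ⊤, e: ⊤, f: -}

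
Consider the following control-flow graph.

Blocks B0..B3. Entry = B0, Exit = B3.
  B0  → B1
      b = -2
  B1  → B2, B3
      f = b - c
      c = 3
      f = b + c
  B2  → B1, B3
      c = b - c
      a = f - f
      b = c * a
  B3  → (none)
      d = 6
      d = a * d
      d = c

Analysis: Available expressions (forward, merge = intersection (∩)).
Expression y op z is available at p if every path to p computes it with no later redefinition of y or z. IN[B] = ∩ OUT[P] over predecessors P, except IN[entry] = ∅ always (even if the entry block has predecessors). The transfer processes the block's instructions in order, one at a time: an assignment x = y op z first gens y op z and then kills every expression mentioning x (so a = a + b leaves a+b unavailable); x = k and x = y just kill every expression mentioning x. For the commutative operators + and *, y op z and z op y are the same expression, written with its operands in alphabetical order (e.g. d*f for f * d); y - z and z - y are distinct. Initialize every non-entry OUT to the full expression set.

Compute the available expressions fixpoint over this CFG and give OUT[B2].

Answer: {a*c, f-f}

Derivation:
Per-block solution:
  B0: | IN={} | OUT={}
  B1: | IN={} | OUT={b+c}
  B2: | IN={b+c} | OUT={a*c, f-f}
  B3: | IN={} | OUT={}

Merge at B2: IN[B2] = OUT[B1] = {b+c}
Applying B2's transfer function to that IN value gives OUT[B2] (row B2 above).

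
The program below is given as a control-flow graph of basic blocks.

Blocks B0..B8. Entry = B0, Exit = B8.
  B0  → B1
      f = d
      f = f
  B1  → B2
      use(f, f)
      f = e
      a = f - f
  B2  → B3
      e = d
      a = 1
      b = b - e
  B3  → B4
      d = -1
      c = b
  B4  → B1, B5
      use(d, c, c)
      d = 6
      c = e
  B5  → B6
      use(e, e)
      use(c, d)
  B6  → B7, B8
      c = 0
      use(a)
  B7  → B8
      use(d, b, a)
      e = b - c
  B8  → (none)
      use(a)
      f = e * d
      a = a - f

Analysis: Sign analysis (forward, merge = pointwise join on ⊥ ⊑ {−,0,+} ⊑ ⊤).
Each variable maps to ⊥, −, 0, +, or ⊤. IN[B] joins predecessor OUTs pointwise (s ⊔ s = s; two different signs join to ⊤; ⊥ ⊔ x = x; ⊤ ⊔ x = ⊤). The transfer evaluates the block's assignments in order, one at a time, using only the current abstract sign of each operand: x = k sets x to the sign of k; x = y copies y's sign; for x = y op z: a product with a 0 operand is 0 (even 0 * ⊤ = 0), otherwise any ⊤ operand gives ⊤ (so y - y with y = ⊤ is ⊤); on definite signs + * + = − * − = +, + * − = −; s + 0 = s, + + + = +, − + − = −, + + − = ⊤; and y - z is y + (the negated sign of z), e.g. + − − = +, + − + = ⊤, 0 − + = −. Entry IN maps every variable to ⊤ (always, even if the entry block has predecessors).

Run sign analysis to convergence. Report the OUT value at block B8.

Fixpoint table:
  B0: | IN=(all ⊤) | OUT=(all ⊤)
  B1: | IN=(all ⊤) | OUT=(all ⊤)
  B2: | IN=(all ⊤) | OUT={a:+; rest ⊤}
  B3: | IN={a:+; rest ⊤} | OUT={a:+, d:-; rest ⊤}
  B4: | IN={a:+, d:-; rest ⊤} | OUT={a:+, d:+; rest ⊤}
  B5: | IN={a:+, d:+; rest ⊤} | OUT={a:+, d:+; rest ⊤}
  B6: | IN={a:+, d:+; rest ⊤} | OUT={a:+, c:0, d:+; rest ⊤}
  B7: | IN={a:+, c:0, d:+; rest ⊤} | OUT={a:+, c:0, d:+; rest ⊤}
  B8: | IN={a:+, c:0, d:+; rest ⊤} | OUT={c:0, d:+; rest ⊤}

Merge at B8: IN[B8] = OUT[B6] ⊔ OUT[B7] = {a: +, b: ⊤, c: 0, d: +, e: ⊤, f: ⊤}
Applying B8's transfer function to that IN value gives OUT[B8] (row B8 above).

Answer: {a: ⊤, b: ⊤, c: 0, d: +, e: ⊤, f: ⊤}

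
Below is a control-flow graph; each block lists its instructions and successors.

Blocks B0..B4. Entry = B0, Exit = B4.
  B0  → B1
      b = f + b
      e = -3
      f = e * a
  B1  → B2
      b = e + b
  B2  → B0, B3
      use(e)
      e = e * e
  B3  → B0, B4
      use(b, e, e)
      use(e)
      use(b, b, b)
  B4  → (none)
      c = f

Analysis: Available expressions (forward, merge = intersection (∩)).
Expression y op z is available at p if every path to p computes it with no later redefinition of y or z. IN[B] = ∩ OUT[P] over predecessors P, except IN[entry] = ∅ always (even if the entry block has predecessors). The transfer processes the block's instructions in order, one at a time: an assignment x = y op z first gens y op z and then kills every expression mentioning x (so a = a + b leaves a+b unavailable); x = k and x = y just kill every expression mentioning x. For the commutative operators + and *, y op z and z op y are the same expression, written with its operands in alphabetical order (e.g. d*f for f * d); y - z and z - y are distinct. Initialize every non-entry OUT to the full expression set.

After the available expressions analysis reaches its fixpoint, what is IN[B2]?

Answer: {a*e}

Trace:
Converged values:
  B0: | IN={} | OUT={a*e}
  B1: | IN={a*e} | OUT={a*e}
  B2: | IN={a*e} | OUT={}
  B3: | IN={} | OUT={}
  B4: | IN={} | OUT={}

Merge at B2: IN[B2] = OUT[B1] = {a*e}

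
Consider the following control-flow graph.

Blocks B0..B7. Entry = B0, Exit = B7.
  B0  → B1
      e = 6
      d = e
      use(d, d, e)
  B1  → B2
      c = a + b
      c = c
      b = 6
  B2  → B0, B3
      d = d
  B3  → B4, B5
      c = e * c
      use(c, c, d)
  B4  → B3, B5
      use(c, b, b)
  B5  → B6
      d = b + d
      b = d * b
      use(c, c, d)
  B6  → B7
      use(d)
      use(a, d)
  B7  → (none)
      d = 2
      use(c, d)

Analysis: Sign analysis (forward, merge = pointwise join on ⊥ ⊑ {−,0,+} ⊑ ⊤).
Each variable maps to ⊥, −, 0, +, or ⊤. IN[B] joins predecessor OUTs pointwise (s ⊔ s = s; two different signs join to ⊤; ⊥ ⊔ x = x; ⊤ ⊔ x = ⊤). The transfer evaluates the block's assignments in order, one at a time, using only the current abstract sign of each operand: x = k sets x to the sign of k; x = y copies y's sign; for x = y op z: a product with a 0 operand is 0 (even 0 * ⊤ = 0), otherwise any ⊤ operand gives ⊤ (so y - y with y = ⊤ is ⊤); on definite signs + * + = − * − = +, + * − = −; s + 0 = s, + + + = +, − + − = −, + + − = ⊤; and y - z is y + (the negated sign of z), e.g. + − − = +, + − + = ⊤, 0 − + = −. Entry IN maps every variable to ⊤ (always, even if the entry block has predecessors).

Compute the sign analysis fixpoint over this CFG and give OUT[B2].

Converged values:
  B0:   IN=(all ⊤)   OUT={d:+, e:+; rest ⊤}
  B1:   IN={d:+, e:+; rest ⊤}   OUT={b:+, d:+, e:+; rest ⊤}
  B2:   IN={b:+, d:+, e:+; rest ⊤}   OUT={b:+, d:+, e:+; rest ⊤}
  B3:   IN={b:+, d:+, e:+; rest ⊤}   OUT={b:+, d:+, e:+; rest ⊤}
  B4:   IN={b:+, d:+, e:+; rest ⊤}   OUT={b:+, d:+, e:+; rest ⊤}
  B5:   IN={b:+, d:+, e:+; rest ⊤}   OUT={b:+, d:+, e:+; rest ⊤}
  B6:   IN={b:+, d:+, e:+; rest ⊤}   OUT={b:+, d:+, e:+; rest ⊤}
  B7:   IN={b:+, d:+, e:+; rest ⊤}   OUT={b:+, d:+, e:+; rest ⊤}

Merge at B2: IN[B2] = OUT[B1] = {a: ⊤, b: +, c: ⊤, d: +, e: +, f: ⊤}
Applying B2's transfer function to that IN value gives OUT[B2] (row B2 above).

Answer: {a: ⊤, b: +, c: ⊤, d: +, e: +, f: ⊤}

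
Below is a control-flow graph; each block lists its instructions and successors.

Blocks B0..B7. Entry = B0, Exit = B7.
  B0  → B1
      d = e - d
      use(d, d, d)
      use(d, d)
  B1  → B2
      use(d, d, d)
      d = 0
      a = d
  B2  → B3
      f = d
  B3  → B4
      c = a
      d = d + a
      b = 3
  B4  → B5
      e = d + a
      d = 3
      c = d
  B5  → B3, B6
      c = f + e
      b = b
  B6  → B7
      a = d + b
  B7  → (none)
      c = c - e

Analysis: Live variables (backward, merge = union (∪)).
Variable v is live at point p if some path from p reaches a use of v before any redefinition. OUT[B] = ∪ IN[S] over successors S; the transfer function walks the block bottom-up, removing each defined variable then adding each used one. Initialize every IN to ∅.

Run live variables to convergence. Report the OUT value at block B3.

Per-block solution:
  B0:  IN={d, e}  OUT={d}
  B1:  IN={d}  OUT={a, d}
  B2:  IN={a, d}  OUT={a, d, f}
  B3:  IN={a, d, f}  OUT={a, b, d, f}
  B4:  IN={a, b, d, f}  OUT={a, b, d, e, f}
  B5:  IN={a, b, d, e, f}  OUT={a, b, c, d, e, f}
  B6:  IN={b, c, d, e}  OUT={c, e}
  B7:  IN={c, e}  OUT={}

Merge at B3: OUT[B3] = IN[B4] = {a, b, d, f}

Answer: {a, b, d, f}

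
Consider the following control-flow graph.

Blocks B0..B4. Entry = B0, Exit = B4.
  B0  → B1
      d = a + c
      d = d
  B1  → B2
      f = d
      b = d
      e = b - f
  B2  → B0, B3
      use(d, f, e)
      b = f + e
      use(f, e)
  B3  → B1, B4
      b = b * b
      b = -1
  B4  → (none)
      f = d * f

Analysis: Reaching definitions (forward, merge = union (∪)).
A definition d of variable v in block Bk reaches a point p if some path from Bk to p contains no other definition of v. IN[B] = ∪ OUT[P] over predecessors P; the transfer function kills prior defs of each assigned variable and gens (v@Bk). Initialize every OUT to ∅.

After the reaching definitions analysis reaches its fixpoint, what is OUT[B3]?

Converged values:
  B0: | IN={b@B2, d@B0, e@B1, f@B1} | OUT={b@B2, d@B0, e@B1, f@B1}
  B1: | IN={b@B2, b@B3, d@B0, e@B1, f@B1} | OUT={b@B1, d@B0, e@B1, f@B1}
  B2: | IN={b@B1, d@B0, e@B1, f@B1} | OUT={b@B2, d@B0, e@B1, f@B1}
  B3: | IN={b@B2, d@B0, e@B1, f@B1} | OUT={b@B3, d@B0, e@B1, f@B1}
  B4: | IN={b@B3, d@B0, e@B1, f@B1} | OUT={b@B3, d@B0, e@B1, f@B4}

Merge at B3: IN[B3] = OUT[B2] = {b@B2, d@B0, e@B1, f@B1}
Applying B3's transfer function to that IN value gives OUT[B3] (row B3 above).

Answer: {b@B3, d@B0, e@B1, f@B1}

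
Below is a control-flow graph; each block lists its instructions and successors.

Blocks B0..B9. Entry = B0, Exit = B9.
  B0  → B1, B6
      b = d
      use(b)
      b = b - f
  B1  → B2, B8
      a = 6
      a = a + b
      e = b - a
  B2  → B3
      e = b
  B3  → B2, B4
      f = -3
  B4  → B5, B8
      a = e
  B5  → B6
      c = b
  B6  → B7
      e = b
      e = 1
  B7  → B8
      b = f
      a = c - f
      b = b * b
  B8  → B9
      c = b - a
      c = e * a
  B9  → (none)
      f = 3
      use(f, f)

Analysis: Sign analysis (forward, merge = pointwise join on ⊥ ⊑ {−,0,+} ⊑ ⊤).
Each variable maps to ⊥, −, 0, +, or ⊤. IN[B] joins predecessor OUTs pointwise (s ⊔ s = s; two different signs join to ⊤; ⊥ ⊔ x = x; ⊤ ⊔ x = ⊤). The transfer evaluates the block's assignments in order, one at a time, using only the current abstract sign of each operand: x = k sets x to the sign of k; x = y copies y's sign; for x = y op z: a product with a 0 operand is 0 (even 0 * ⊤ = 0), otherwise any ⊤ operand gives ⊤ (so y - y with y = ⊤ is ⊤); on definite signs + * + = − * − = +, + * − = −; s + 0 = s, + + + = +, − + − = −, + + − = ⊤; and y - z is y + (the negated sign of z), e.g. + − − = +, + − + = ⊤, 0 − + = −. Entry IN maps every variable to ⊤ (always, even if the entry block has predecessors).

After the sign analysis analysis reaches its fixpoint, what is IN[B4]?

Answer: {a: ⊤, b: ⊤, c: ⊤, d: ⊤, e: ⊤, f: -}

Working:
Converged values:
  B0: | IN=(all ⊤) | OUT=(all ⊤)
  B1: | IN=(all ⊤) | OUT=(all ⊤)
  B2: | IN=(all ⊤) | OUT=(all ⊤)
  B3: | IN=(all ⊤) | OUT={f:-; rest ⊤}
  B4: | IN={f:-; rest ⊤} | OUT={f:-; rest ⊤}
  B5: | IN={f:-; rest ⊤} | OUT={f:-; rest ⊤}
  B6: | IN=(all ⊤) | OUT={e:+; rest ⊤}
  B7: | IN={e:+; rest ⊤} | OUT={e:+; rest ⊤}
  B8: | IN=(all ⊤) | OUT=(all ⊤)
  B9: | IN=(all ⊤) | OUT={f:+; rest ⊤}

Merge at B4: IN[B4] = OUT[B3] = {a: ⊤, b: ⊤, c: ⊤, d: ⊤, e: ⊤, f: -}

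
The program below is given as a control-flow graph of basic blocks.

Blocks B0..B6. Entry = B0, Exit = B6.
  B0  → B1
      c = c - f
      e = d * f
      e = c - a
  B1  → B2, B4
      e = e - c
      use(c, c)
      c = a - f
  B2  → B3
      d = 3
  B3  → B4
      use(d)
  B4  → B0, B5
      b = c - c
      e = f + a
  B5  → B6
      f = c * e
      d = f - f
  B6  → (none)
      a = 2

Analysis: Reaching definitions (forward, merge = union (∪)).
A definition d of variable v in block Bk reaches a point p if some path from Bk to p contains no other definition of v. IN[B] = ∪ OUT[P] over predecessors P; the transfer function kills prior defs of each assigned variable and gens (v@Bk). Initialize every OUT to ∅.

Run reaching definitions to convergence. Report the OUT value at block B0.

Answer: {b@B4, c@B0, d@B2, e@B0}

Derivation:
Converged values:
  B0: | IN={b@B4, c@B1, d@B2, e@B4} | OUT={b@B4, c@B0, d@B2, e@B0}
  B1: | IN={b@B4, c@B0, d@B2, e@B0} | OUT={b@B4, c@B1, d@B2, e@B1}
  B2: | IN={b@B4, c@B1, d@B2, e@B1} | OUT={b@B4, c@B1, d@B2, e@B1}
  B3: | IN={b@B4, c@B1, d@B2, e@B1} | OUT={b@B4, c@B1, d@B2, e@B1}
  B4: | IN={b@B4, c@B1, d@B2, e@B1} | OUT={b@B4, c@B1, d@B2, e@B4}
  B5: | IN={b@B4, c@B1, d@B2, e@B4} | OUT={b@B4, c@B1, d@B5, e@B4, f@B5}
  B6: | IN={b@B4, c@B1, d@B5, e@B4, f@B5} | OUT={a@B6, b@B4, c@B1, d@B5, e@B4, f@B5}

Merge at B0 (entry node, so the boundary value {} is joined with the incoming edge(s)): IN[B0] = {} ⊔ OUT[B4] = {b@B4, c@B1, d@B2, e@B4}
Applying B0's transfer function to that IN value gives OUT[B0] (row B0 above).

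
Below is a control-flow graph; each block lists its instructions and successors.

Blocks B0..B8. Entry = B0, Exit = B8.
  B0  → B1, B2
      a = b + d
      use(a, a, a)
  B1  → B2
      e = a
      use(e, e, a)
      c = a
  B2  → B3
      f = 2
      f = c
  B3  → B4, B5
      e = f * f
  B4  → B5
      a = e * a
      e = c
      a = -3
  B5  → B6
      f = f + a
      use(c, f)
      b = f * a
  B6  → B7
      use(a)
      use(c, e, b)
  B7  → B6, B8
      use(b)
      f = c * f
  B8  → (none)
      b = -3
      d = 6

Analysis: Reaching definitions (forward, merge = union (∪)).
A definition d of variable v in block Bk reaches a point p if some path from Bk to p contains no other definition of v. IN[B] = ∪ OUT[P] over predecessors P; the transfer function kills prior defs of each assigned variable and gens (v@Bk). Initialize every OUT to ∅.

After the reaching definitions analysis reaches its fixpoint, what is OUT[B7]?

Converged values:
  B0:   IN={}   OUT={a@B0}
  B1:   IN={a@B0}   OUT={a@B0, c@B1, e@B1}
  B2:   IN={a@B0, c@B1, e@B1}   OUT={a@B0, c@B1, e@B1, f@B2}
  B3:   IN={a@B0, c@B1, e@B1, f@B2}   OUT={a@B0, c@B1, e@B3, f@B2}
  B4:   IN={a@B0, c@B1, e@B3, f@B2}   OUT={a@B4, c@B1, e@B4, f@B2}
  B5:   IN={a@B0, a@B4, c@B1, e@B3, e@B4, f@B2}   OUT={a@B0, a@B4, b@B5, c@B1, e@B3, e@B4, f@B5}
  B6:   IN={a@B0, a@B4, b@B5, c@B1, e@B3, e@B4, f@B5, f@B7}   OUT={a@B0, a@B4, b@B5, c@B1, e@B3, e@B4, f@B5, f@B7}
  B7:   IN={a@B0, a@B4, b@B5, c@B1, e@B3, e@B4, f@B5, f@B7}   OUT={a@B0, a@B4, b@B5, c@B1, e@B3, e@B4, f@B7}
  B8:   IN={a@B0, a@B4, b@B5, c@B1, e@B3, e@B4, f@B7}   OUT={a@B0, a@B4, b@B8, c@B1, d@B8, e@B3, e@B4, f@B7}

Merge at B7: IN[B7] = OUT[B6] = {a@B0, a@B4, b@B5, c@B1, e@B3, e@B4, f@B5, f@B7}
Applying B7's transfer function to that IN value gives OUT[B7] (row B7 above).

Answer: {a@B0, a@B4, b@B5, c@B1, e@B3, e@B4, f@B7}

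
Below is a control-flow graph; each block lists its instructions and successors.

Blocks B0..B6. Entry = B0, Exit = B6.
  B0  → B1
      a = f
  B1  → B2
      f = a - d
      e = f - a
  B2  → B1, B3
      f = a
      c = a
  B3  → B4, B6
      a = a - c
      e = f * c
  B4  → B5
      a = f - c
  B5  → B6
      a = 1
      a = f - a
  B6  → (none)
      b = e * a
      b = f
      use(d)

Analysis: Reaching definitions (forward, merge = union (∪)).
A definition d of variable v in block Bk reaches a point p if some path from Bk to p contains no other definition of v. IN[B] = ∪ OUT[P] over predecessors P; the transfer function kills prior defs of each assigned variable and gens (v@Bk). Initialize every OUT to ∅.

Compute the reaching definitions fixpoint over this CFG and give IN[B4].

Converged values:
  B0: | IN={} | OUT={a@B0}
  B1: | IN={a@B0, c@B2, e@B1, f@B2} | OUT={a@B0, c@B2, e@B1, f@B1}
  B2: | IN={a@B0, c@B2, e@B1, f@B1} | OUT={a@B0, c@B2, e@B1, f@B2}
  B3: | IN={a@B0, c@B2, e@B1, f@B2} | OUT={a@B3, c@B2, e@B3, f@B2}
  B4: | IN={a@B3, c@B2, e@B3, f@B2} | OUT={a@B4, c@B2, e@B3, f@B2}
  B5: | IN={a@B4, c@B2, e@B3, f@B2} | OUT={a@B5, c@B2, e@B3, f@B2}
  B6: | IN={a@B3, a@B5, c@B2, e@B3, f@B2} | OUT={a@B3, a@B5, b@B6, c@B2, e@B3, f@B2}

Merge at B4: IN[B4] = OUT[B3] = {a@B3, c@B2, e@B3, f@B2}

Answer: {a@B3, c@B2, e@B3, f@B2}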